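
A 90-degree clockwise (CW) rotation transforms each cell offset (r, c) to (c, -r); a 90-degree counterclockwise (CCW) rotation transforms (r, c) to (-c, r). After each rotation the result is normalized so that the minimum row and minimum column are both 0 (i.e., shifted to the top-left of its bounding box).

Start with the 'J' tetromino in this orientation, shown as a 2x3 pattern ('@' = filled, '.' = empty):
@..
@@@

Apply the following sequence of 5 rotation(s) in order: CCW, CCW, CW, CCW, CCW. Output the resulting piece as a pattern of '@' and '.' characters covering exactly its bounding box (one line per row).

Answer: @@
@.
@.

Derivation:
Start:
@..
@@@
After rotation 1 (CCW):
.@
.@
@@
After rotation 2 (CCW):
@@@
..@
After rotation 3 (CW):
.@
.@
@@
After rotation 4 (CCW):
@@@
..@
After rotation 5 (CCW):
@@
@.
@.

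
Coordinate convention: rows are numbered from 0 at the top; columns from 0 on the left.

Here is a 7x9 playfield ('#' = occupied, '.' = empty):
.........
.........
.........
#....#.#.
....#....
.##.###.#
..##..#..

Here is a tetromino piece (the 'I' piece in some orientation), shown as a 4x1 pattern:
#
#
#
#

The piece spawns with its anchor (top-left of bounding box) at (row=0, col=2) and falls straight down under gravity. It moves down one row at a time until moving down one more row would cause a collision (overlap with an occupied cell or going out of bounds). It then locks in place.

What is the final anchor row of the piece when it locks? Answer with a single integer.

Answer: 1

Derivation:
Spawn at (row=0, col=2). Try each row:
  row 0: fits
  row 1: fits
  row 2: blocked -> lock at row 1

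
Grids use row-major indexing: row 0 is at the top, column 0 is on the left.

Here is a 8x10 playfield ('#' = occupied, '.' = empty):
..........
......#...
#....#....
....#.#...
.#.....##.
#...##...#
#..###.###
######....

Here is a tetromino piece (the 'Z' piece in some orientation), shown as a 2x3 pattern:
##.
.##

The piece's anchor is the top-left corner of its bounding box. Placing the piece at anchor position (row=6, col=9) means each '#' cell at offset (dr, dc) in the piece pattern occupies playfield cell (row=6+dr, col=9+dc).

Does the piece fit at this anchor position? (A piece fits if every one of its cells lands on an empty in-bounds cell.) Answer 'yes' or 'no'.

Answer: no

Derivation:
Check each piece cell at anchor (6, 9):
  offset (0,0) -> (6,9): occupied ('#') -> FAIL
  offset (0,1) -> (6,10): out of bounds -> FAIL
  offset (1,1) -> (7,10): out of bounds -> FAIL
  offset (1,2) -> (7,11): out of bounds -> FAIL
All cells valid: no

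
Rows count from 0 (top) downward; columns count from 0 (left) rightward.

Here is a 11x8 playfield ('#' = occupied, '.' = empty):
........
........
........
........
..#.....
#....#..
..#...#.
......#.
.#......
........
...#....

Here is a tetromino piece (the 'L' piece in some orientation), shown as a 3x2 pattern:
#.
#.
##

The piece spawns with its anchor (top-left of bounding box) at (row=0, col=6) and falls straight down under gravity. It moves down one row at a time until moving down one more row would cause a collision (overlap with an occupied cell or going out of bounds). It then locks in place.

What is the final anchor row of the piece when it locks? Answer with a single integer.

Spawn at (row=0, col=6). Try each row:
  row 0: fits
  row 1: fits
  row 2: fits
  row 3: fits
  row 4: blocked -> lock at row 3

Answer: 3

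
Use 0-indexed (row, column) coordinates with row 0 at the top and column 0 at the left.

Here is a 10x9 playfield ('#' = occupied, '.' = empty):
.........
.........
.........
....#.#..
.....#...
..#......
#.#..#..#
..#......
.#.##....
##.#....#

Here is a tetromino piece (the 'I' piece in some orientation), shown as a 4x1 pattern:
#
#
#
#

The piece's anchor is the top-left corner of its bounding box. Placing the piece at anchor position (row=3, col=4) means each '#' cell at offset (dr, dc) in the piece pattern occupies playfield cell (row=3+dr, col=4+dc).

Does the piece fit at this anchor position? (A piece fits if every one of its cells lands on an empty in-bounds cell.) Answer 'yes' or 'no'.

Answer: no

Derivation:
Check each piece cell at anchor (3, 4):
  offset (0,0) -> (3,4): occupied ('#') -> FAIL
  offset (1,0) -> (4,4): empty -> OK
  offset (2,0) -> (5,4): empty -> OK
  offset (3,0) -> (6,4): empty -> OK
All cells valid: no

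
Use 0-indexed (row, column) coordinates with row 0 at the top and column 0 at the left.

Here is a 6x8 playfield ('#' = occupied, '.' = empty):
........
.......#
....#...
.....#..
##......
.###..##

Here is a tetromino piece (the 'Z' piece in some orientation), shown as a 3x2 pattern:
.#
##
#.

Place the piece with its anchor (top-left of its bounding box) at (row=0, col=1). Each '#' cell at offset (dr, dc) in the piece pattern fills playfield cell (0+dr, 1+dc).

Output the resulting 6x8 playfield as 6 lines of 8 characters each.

Answer: ..#.....
.##....#
.#..#...
.....#..
##......
.###..##

Derivation:
Fill (0+0,1+1) = (0,2)
Fill (0+1,1+0) = (1,1)
Fill (0+1,1+1) = (1,2)
Fill (0+2,1+0) = (2,1)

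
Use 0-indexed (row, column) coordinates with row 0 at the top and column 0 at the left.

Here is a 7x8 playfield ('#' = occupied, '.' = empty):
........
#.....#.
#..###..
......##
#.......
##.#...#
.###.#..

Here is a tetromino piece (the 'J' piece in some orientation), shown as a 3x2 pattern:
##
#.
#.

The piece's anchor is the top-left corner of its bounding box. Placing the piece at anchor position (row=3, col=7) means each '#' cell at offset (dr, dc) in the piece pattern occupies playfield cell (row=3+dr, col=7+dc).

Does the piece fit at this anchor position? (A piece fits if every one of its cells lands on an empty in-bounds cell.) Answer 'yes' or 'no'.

Answer: no

Derivation:
Check each piece cell at anchor (3, 7):
  offset (0,0) -> (3,7): occupied ('#') -> FAIL
  offset (0,1) -> (3,8): out of bounds -> FAIL
  offset (1,0) -> (4,7): empty -> OK
  offset (2,0) -> (5,7): occupied ('#') -> FAIL
All cells valid: no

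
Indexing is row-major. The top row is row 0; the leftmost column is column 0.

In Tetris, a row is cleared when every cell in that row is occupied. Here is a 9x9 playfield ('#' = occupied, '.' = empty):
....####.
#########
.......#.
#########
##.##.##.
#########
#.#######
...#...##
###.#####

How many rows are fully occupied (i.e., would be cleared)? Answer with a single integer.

Check each row:
  row 0: 5 empty cells -> not full
  row 1: 0 empty cells -> FULL (clear)
  row 2: 8 empty cells -> not full
  row 3: 0 empty cells -> FULL (clear)
  row 4: 3 empty cells -> not full
  row 5: 0 empty cells -> FULL (clear)
  row 6: 1 empty cell -> not full
  row 7: 6 empty cells -> not full
  row 8: 1 empty cell -> not full
Total rows cleared: 3

Answer: 3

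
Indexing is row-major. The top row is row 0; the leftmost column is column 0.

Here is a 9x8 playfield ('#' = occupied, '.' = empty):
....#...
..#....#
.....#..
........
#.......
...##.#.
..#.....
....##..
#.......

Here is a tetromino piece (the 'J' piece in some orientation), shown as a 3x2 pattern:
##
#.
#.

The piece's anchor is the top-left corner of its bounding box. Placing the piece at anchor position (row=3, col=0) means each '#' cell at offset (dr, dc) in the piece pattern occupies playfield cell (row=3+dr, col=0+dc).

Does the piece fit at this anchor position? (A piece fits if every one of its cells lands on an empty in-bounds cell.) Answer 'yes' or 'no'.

Check each piece cell at anchor (3, 0):
  offset (0,0) -> (3,0): empty -> OK
  offset (0,1) -> (3,1): empty -> OK
  offset (1,0) -> (4,0): occupied ('#') -> FAIL
  offset (2,0) -> (5,0): empty -> OK
All cells valid: no

Answer: no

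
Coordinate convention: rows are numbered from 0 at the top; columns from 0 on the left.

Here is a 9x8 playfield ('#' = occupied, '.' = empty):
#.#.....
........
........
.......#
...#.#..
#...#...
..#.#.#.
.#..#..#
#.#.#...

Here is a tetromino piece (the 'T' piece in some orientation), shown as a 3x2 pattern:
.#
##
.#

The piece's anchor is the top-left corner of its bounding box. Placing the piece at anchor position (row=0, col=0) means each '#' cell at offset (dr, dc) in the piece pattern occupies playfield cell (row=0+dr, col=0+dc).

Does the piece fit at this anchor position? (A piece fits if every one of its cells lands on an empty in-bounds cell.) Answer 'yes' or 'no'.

Answer: yes

Derivation:
Check each piece cell at anchor (0, 0):
  offset (0,1) -> (0,1): empty -> OK
  offset (1,0) -> (1,0): empty -> OK
  offset (1,1) -> (1,1): empty -> OK
  offset (2,1) -> (2,1): empty -> OK
All cells valid: yes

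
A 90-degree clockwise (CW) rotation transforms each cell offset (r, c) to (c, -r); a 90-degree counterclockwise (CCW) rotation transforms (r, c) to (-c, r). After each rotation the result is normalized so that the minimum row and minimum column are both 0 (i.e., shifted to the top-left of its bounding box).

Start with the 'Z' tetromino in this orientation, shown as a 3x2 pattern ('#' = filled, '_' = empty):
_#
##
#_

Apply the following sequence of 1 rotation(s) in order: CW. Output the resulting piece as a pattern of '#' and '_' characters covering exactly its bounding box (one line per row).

Answer: ##_
_##

Derivation:
Start:
_#
##
#_
After rotation 1 (CW):
##_
_##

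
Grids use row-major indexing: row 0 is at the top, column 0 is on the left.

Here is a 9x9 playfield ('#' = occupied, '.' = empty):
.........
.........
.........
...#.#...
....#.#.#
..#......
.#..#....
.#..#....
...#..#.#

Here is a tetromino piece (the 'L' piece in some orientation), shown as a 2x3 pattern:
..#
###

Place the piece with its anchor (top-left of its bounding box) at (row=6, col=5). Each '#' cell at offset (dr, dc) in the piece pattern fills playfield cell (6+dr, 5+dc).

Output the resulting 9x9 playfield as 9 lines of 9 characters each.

Answer: .........
.........
.........
...#.#...
....#.#.#
..#......
.#..#..#.
.#..####.
...#..#.#

Derivation:
Fill (6+0,5+2) = (6,7)
Fill (6+1,5+0) = (7,5)
Fill (6+1,5+1) = (7,6)
Fill (6+1,5+2) = (7,7)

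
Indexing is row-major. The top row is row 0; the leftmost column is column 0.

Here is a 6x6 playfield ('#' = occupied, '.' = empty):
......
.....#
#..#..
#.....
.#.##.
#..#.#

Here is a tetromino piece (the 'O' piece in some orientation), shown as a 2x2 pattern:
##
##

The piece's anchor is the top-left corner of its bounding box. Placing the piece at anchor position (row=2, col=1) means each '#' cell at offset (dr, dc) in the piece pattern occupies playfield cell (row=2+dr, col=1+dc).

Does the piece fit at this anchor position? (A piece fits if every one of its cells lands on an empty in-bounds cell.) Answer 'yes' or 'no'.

Answer: yes

Derivation:
Check each piece cell at anchor (2, 1):
  offset (0,0) -> (2,1): empty -> OK
  offset (0,1) -> (2,2): empty -> OK
  offset (1,0) -> (3,1): empty -> OK
  offset (1,1) -> (3,2): empty -> OK
All cells valid: yes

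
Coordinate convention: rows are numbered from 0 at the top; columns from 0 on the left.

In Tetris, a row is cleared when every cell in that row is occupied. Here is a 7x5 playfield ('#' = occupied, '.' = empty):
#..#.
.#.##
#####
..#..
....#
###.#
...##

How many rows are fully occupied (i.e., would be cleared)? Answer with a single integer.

Check each row:
  row 0: 3 empty cells -> not full
  row 1: 2 empty cells -> not full
  row 2: 0 empty cells -> FULL (clear)
  row 3: 4 empty cells -> not full
  row 4: 4 empty cells -> not full
  row 5: 1 empty cell -> not full
  row 6: 3 empty cells -> not full
Total rows cleared: 1

Answer: 1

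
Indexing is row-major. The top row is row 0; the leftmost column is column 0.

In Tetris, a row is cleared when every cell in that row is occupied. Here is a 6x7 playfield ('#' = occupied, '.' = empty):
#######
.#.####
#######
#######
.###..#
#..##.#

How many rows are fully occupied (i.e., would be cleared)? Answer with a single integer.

Answer: 3

Derivation:
Check each row:
  row 0: 0 empty cells -> FULL (clear)
  row 1: 2 empty cells -> not full
  row 2: 0 empty cells -> FULL (clear)
  row 3: 0 empty cells -> FULL (clear)
  row 4: 3 empty cells -> not full
  row 5: 3 empty cells -> not full
Total rows cleared: 3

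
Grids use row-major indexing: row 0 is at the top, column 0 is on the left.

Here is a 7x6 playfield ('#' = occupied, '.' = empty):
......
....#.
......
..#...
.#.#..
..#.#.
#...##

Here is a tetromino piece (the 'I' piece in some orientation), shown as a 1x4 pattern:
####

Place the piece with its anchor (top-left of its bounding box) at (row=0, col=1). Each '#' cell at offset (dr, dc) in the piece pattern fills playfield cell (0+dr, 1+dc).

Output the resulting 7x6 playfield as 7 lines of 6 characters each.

Answer: .####.
....#.
......
..#...
.#.#..
..#.#.
#...##

Derivation:
Fill (0+0,1+0) = (0,1)
Fill (0+0,1+1) = (0,2)
Fill (0+0,1+2) = (0,3)
Fill (0+0,1+3) = (0,4)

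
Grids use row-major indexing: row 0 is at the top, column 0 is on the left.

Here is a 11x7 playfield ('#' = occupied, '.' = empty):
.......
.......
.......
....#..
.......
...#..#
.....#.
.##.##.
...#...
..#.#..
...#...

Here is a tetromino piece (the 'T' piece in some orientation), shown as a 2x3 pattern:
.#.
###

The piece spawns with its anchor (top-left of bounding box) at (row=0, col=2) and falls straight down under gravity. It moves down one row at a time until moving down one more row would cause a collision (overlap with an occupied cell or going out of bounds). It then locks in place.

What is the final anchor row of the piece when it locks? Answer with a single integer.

Spawn at (row=0, col=2). Try each row:
  row 0: fits
  row 1: fits
  row 2: blocked -> lock at row 1

Answer: 1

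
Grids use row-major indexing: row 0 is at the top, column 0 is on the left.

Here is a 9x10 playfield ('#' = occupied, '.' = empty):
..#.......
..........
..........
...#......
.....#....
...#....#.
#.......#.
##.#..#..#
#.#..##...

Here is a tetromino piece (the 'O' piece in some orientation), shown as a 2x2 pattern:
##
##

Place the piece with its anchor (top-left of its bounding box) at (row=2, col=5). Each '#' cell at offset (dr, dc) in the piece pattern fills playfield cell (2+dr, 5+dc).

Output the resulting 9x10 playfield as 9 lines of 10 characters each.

Fill (2+0,5+0) = (2,5)
Fill (2+0,5+1) = (2,6)
Fill (2+1,5+0) = (3,5)
Fill (2+1,5+1) = (3,6)

Answer: ..#.......
..........
.....##...
...#.##...
.....#....
...#....#.
#.......#.
##.#..#..#
#.#..##...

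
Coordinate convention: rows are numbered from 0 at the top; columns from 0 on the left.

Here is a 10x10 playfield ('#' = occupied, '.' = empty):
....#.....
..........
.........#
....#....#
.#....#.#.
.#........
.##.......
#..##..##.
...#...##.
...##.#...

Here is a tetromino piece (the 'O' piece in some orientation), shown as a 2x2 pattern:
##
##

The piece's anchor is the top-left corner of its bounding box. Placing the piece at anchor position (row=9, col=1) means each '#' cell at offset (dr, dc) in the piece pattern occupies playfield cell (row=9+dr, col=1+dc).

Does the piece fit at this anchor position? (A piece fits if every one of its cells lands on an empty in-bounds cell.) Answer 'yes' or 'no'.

Answer: no

Derivation:
Check each piece cell at anchor (9, 1):
  offset (0,0) -> (9,1): empty -> OK
  offset (0,1) -> (9,2): empty -> OK
  offset (1,0) -> (10,1): out of bounds -> FAIL
  offset (1,1) -> (10,2): out of bounds -> FAIL
All cells valid: no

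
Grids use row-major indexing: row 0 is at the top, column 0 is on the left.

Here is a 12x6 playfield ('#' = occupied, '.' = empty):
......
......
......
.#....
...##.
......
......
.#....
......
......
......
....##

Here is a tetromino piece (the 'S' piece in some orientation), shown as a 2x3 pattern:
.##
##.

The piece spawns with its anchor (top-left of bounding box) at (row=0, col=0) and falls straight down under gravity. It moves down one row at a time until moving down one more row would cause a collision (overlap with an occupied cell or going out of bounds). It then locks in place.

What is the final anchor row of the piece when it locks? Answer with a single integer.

Spawn at (row=0, col=0). Try each row:
  row 0: fits
  row 1: fits
  row 2: blocked -> lock at row 1

Answer: 1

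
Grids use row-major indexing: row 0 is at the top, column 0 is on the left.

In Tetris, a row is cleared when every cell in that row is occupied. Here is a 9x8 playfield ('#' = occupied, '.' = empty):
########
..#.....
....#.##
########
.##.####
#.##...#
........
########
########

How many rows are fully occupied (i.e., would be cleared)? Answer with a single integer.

Check each row:
  row 0: 0 empty cells -> FULL (clear)
  row 1: 7 empty cells -> not full
  row 2: 5 empty cells -> not full
  row 3: 0 empty cells -> FULL (clear)
  row 4: 2 empty cells -> not full
  row 5: 4 empty cells -> not full
  row 6: 8 empty cells -> not full
  row 7: 0 empty cells -> FULL (clear)
  row 8: 0 empty cells -> FULL (clear)
Total rows cleared: 4

Answer: 4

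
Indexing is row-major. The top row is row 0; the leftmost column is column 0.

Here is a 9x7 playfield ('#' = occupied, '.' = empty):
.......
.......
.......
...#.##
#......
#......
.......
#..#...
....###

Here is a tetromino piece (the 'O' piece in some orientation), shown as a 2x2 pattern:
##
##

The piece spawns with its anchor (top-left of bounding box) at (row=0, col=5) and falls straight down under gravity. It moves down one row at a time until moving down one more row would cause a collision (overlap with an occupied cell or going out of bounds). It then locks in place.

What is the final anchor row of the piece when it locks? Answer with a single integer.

Answer: 1

Derivation:
Spawn at (row=0, col=5). Try each row:
  row 0: fits
  row 1: fits
  row 2: blocked -> lock at row 1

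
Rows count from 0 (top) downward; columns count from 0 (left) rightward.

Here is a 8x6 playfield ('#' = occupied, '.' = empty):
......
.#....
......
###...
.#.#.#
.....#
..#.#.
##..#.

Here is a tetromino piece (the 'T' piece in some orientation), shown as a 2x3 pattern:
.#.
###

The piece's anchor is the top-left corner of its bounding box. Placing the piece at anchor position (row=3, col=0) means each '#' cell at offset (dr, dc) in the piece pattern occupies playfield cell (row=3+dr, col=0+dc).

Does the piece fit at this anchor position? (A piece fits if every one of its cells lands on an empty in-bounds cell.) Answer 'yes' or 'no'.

Answer: no

Derivation:
Check each piece cell at anchor (3, 0):
  offset (0,1) -> (3,1): occupied ('#') -> FAIL
  offset (1,0) -> (4,0): empty -> OK
  offset (1,1) -> (4,1): occupied ('#') -> FAIL
  offset (1,2) -> (4,2): empty -> OK
All cells valid: no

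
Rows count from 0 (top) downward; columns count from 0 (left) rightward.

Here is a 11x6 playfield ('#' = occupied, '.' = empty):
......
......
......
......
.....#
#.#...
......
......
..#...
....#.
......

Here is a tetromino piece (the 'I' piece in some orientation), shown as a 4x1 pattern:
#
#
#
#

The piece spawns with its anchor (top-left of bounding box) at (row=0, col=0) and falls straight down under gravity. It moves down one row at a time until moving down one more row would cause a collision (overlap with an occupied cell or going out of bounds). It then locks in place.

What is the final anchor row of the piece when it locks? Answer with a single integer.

Spawn at (row=0, col=0). Try each row:
  row 0: fits
  row 1: fits
  row 2: blocked -> lock at row 1

Answer: 1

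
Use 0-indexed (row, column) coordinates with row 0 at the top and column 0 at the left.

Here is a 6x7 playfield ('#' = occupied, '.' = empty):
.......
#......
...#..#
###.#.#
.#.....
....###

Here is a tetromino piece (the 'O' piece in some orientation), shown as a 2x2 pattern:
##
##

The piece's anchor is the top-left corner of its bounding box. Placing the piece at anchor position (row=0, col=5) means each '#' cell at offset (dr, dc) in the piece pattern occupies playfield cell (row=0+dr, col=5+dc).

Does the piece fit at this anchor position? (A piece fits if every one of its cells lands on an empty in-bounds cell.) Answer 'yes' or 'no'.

Answer: yes

Derivation:
Check each piece cell at anchor (0, 5):
  offset (0,0) -> (0,5): empty -> OK
  offset (0,1) -> (0,6): empty -> OK
  offset (1,0) -> (1,5): empty -> OK
  offset (1,1) -> (1,6): empty -> OK
All cells valid: yes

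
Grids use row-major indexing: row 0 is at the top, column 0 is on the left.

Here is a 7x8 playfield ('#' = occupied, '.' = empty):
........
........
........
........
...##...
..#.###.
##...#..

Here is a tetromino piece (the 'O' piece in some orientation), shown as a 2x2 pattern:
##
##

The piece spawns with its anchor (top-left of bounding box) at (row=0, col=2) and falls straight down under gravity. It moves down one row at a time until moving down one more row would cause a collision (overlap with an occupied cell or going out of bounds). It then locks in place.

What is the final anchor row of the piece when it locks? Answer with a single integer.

Spawn at (row=0, col=2). Try each row:
  row 0: fits
  row 1: fits
  row 2: fits
  row 3: blocked -> lock at row 2

Answer: 2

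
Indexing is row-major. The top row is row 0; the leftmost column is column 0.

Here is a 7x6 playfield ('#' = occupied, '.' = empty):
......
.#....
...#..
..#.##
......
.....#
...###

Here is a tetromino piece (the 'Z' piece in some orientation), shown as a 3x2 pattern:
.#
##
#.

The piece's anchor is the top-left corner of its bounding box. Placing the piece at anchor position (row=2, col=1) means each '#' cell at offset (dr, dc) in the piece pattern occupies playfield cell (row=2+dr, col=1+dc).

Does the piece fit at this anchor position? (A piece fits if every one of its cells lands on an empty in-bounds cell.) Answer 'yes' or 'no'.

Check each piece cell at anchor (2, 1):
  offset (0,1) -> (2,2): empty -> OK
  offset (1,0) -> (3,1): empty -> OK
  offset (1,1) -> (3,2): occupied ('#') -> FAIL
  offset (2,0) -> (4,1): empty -> OK
All cells valid: no

Answer: no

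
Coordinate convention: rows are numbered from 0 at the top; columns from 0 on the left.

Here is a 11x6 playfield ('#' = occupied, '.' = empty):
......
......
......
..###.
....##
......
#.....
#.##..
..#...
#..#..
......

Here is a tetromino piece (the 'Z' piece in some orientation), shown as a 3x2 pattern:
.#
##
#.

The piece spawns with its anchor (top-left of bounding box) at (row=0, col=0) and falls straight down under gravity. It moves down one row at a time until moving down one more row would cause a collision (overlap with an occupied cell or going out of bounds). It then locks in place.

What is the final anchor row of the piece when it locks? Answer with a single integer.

Spawn at (row=0, col=0). Try each row:
  row 0: fits
  row 1: fits
  row 2: fits
  row 3: fits
  row 4: blocked -> lock at row 3

Answer: 3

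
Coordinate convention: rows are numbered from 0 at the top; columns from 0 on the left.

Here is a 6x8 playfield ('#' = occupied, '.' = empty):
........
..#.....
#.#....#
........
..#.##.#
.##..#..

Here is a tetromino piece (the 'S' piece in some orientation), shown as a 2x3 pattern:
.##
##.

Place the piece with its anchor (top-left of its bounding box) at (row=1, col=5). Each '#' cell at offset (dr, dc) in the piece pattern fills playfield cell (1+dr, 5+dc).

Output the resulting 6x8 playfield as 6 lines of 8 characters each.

Answer: ........
..#...##
#.#..###
........
..#.##.#
.##..#..

Derivation:
Fill (1+0,5+1) = (1,6)
Fill (1+0,5+2) = (1,7)
Fill (1+1,5+0) = (2,5)
Fill (1+1,5+1) = (2,6)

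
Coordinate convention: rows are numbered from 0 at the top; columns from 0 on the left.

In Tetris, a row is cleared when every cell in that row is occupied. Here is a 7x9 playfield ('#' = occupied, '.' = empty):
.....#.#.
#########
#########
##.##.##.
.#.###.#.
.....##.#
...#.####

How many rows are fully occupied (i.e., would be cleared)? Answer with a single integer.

Answer: 2

Derivation:
Check each row:
  row 0: 7 empty cells -> not full
  row 1: 0 empty cells -> FULL (clear)
  row 2: 0 empty cells -> FULL (clear)
  row 3: 3 empty cells -> not full
  row 4: 4 empty cells -> not full
  row 5: 6 empty cells -> not full
  row 6: 4 empty cells -> not full
Total rows cleared: 2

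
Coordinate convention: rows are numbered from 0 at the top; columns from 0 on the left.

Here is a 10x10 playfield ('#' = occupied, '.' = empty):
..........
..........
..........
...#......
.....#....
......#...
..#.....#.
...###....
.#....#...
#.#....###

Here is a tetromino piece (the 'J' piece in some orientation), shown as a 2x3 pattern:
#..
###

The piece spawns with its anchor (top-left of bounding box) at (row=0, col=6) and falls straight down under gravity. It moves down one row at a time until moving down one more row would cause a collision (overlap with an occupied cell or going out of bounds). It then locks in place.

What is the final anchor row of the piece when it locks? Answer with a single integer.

Answer: 3

Derivation:
Spawn at (row=0, col=6). Try each row:
  row 0: fits
  row 1: fits
  row 2: fits
  row 3: fits
  row 4: blocked -> lock at row 3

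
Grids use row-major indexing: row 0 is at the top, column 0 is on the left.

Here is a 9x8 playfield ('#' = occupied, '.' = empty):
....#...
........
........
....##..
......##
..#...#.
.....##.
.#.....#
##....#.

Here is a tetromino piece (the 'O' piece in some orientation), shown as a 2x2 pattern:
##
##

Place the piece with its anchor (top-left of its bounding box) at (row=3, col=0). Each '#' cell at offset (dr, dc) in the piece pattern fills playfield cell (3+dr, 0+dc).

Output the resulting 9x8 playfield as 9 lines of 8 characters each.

Fill (3+0,0+0) = (3,0)
Fill (3+0,0+1) = (3,1)
Fill (3+1,0+0) = (4,0)
Fill (3+1,0+1) = (4,1)

Answer: ....#...
........
........
##..##..
##....##
..#...#.
.....##.
.#.....#
##....#.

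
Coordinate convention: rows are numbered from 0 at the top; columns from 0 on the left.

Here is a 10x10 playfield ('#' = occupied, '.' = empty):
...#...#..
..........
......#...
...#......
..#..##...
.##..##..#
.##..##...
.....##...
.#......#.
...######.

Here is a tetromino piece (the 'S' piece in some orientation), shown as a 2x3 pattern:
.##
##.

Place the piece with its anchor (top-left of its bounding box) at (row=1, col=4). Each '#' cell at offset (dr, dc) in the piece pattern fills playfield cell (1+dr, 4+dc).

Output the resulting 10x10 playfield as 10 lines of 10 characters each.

Fill (1+0,4+1) = (1,5)
Fill (1+0,4+2) = (1,6)
Fill (1+1,4+0) = (2,4)
Fill (1+1,4+1) = (2,5)

Answer: ...#...#..
.....##...
....###...
...#......
..#..##...
.##..##..#
.##..##...
.....##...
.#......#.
...######.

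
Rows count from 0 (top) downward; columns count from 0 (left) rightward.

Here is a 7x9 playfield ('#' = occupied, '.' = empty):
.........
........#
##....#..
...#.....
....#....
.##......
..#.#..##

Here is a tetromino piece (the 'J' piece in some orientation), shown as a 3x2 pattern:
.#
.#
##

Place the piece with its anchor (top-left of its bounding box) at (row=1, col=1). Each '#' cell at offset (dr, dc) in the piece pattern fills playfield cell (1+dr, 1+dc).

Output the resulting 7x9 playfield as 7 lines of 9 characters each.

Answer: .........
..#.....#
###...#..
.###.....
....#....
.##......
..#.#..##

Derivation:
Fill (1+0,1+1) = (1,2)
Fill (1+1,1+1) = (2,2)
Fill (1+2,1+0) = (3,1)
Fill (1+2,1+1) = (3,2)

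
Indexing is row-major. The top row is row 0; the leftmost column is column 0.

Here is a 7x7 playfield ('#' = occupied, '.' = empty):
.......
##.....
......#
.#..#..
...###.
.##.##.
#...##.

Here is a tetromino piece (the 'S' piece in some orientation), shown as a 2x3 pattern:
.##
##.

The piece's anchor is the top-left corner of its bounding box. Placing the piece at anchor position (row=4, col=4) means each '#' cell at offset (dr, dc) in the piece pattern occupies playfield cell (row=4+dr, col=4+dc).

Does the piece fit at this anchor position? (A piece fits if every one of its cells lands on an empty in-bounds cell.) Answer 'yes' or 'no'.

Check each piece cell at anchor (4, 4):
  offset (0,1) -> (4,5): occupied ('#') -> FAIL
  offset (0,2) -> (4,6): empty -> OK
  offset (1,0) -> (5,4): occupied ('#') -> FAIL
  offset (1,1) -> (5,5): occupied ('#') -> FAIL
All cells valid: no

Answer: no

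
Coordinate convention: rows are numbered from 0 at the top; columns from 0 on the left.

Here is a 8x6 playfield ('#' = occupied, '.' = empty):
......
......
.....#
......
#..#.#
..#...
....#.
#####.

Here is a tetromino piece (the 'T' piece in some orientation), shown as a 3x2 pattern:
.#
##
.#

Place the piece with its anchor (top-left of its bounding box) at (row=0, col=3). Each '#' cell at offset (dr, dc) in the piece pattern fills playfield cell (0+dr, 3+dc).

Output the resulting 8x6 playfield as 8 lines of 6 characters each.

Fill (0+0,3+1) = (0,4)
Fill (0+1,3+0) = (1,3)
Fill (0+1,3+1) = (1,4)
Fill (0+2,3+1) = (2,4)

Answer: ....#.
...##.
....##
......
#..#.#
..#...
....#.
#####.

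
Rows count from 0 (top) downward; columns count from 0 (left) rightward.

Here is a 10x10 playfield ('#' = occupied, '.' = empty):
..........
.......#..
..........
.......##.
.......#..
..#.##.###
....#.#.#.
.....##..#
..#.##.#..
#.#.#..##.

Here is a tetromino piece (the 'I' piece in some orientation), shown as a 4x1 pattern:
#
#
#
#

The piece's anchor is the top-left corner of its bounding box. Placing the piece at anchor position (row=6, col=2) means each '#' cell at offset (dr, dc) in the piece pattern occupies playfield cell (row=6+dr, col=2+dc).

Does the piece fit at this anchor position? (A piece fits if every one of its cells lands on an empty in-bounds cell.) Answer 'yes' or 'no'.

Answer: no

Derivation:
Check each piece cell at anchor (6, 2):
  offset (0,0) -> (6,2): empty -> OK
  offset (1,0) -> (7,2): empty -> OK
  offset (2,0) -> (8,2): occupied ('#') -> FAIL
  offset (3,0) -> (9,2): occupied ('#') -> FAIL
All cells valid: no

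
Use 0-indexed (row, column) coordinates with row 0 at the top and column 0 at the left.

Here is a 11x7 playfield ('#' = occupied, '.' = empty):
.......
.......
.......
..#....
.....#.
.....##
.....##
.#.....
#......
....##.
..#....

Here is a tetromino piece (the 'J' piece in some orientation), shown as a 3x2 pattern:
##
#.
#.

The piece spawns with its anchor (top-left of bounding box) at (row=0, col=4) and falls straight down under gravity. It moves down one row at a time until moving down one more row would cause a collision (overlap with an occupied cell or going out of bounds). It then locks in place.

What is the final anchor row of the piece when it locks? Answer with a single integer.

Answer: 3

Derivation:
Spawn at (row=0, col=4). Try each row:
  row 0: fits
  row 1: fits
  row 2: fits
  row 3: fits
  row 4: blocked -> lock at row 3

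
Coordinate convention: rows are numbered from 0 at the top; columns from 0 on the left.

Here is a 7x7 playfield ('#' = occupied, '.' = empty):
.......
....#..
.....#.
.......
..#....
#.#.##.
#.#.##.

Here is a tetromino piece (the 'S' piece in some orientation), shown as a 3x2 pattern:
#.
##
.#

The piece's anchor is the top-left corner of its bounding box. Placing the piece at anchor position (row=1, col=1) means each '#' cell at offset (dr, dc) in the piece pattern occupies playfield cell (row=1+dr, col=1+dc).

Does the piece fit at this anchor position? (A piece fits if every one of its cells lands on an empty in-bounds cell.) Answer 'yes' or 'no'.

Answer: yes

Derivation:
Check each piece cell at anchor (1, 1):
  offset (0,0) -> (1,1): empty -> OK
  offset (1,0) -> (2,1): empty -> OK
  offset (1,1) -> (2,2): empty -> OK
  offset (2,1) -> (3,2): empty -> OK
All cells valid: yes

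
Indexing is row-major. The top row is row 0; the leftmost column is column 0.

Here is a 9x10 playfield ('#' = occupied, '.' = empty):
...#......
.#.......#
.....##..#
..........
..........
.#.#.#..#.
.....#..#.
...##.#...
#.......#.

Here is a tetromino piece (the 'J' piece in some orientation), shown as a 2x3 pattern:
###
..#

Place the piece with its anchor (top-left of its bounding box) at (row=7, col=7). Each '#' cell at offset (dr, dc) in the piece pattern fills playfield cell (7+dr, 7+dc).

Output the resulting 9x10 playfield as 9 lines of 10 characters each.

Answer: ...#......
.#.......#
.....##..#
..........
..........
.#.#.#..#.
.....#..#.
...##.####
#.......##

Derivation:
Fill (7+0,7+0) = (7,7)
Fill (7+0,7+1) = (7,8)
Fill (7+0,7+2) = (7,9)
Fill (7+1,7+2) = (8,9)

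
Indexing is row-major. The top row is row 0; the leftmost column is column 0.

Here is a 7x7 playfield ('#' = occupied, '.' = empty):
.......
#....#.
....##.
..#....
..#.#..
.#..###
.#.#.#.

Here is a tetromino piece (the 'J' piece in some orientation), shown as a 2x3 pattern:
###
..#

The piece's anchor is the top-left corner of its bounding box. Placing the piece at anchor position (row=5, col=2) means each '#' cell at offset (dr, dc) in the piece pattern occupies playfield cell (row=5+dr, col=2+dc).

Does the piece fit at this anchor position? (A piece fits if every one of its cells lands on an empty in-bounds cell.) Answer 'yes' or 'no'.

Check each piece cell at anchor (5, 2):
  offset (0,0) -> (5,2): empty -> OK
  offset (0,1) -> (5,3): empty -> OK
  offset (0,2) -> (5,4): occupied ('#') -> FAIL
  offset (1,2) -> (6,4): empty -> OK
All cells valid: no

Answer: no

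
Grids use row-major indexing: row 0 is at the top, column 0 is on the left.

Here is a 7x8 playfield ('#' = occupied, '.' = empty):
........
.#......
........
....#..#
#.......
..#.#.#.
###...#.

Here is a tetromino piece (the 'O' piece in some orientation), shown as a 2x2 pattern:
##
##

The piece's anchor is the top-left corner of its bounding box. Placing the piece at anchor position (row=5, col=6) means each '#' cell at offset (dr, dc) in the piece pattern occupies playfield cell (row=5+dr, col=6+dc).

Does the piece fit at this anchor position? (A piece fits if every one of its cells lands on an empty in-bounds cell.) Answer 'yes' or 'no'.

Check each piece cell at anchor (5, 6):
  offset (0,0) -> (5,6): occupied ('#') -> FAIL
  offset (0,1) -> (5,7): empty -> OK
  offset (1,0) -> (6,6): occupied ('#') -> FAIL
  offset (1,1) -> (6,7): empty -> OK
All cells valid: no

Answer: no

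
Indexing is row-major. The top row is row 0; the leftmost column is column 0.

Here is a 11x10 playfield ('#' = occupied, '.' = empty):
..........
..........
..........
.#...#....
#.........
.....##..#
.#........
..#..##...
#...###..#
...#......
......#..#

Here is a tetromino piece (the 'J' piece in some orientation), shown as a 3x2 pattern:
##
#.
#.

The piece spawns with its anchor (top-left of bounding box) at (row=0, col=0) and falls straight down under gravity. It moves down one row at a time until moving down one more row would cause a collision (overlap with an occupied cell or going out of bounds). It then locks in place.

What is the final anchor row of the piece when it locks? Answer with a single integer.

Answer: 1

Derivation:
Spawn at (row=0, col=0). Try each row:
  row 0: fits
  row 1: fits
  row 2: blocked -> lock at row 1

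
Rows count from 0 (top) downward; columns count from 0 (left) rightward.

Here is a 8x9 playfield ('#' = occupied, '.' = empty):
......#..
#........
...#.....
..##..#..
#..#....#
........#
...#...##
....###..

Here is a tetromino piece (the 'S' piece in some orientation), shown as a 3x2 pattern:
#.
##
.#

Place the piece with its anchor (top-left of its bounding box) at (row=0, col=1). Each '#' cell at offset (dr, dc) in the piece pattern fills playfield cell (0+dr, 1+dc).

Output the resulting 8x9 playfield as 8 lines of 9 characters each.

Answer: .#....#..
###......
..##.....
..##..#..
#..#....#
........#
...#...##
....###..

Derivation:
Fill (0+0,1+0) = (0,1)
Fill (0+1,1+0) = (1,1)
Fill (0+1,1+1) = (1,2)
Fill (0+2,1+1) = (2,2)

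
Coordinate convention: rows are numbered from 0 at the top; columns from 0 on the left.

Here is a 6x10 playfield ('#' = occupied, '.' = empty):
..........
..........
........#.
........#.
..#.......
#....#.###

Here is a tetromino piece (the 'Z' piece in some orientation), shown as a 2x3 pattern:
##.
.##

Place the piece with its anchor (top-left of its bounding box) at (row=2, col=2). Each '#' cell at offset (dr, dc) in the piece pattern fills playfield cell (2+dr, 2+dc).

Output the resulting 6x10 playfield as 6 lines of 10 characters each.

Fill (2+0,2+0) = (2,2)
Fill (2+0,2+1) = (2,3)
Fill (2+1,2+1) = (3,3)
Fill (2+1,2+2) = (3,4)

Answer: ..........
..........
..##....#.
...##...#.
..#.......
#....#.###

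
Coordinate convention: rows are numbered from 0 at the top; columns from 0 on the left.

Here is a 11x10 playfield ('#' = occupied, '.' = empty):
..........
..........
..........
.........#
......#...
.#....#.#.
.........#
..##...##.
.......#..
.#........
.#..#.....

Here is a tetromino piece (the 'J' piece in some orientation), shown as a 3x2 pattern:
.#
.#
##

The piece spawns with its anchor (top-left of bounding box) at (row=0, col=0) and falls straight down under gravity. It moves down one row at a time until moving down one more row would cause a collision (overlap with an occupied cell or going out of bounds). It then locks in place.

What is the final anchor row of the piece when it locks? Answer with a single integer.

Spawn at (row=0, col=0). Try each row:
  row 0: fits
  row 1: fits
  row 2: fits
  row 3: blocked -> lock at row 2

Answer: 2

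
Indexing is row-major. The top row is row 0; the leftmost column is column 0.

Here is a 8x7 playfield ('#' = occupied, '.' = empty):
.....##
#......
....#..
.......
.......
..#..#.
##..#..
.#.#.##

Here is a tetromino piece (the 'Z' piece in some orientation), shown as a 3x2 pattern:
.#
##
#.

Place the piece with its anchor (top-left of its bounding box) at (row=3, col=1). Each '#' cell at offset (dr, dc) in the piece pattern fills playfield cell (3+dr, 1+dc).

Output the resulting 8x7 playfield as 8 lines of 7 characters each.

Answer: .....##
#......
....#..
..#....
.##....
.##..#.
##..#..
.#.#.##

Derivation:
Fill (3+0,1+1) = (3,2)
Fill (3+1,1+0) = (4,1)
Fill (3+1,1+1) = (4,2)
Fill (3+2,1+0) = (5,1)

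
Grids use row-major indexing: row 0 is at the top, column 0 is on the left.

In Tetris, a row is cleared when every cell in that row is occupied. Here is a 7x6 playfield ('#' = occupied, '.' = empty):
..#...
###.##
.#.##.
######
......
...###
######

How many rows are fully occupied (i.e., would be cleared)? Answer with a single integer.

Answer: 2

Derivation:
Check each row:
  row 0: 5 empty cells -> not full
  row 1: 1 empty cell -> not full
  row 2: 3 empty cells -> not full
  row 3: 0 empty cells -> FULL (clear)
  row 4: 6 empty cells -> not full
  row 5: 3 empty cells -> not full
  row 6: 0 empty cells -> FULL (clear)
Total rows cleared: 2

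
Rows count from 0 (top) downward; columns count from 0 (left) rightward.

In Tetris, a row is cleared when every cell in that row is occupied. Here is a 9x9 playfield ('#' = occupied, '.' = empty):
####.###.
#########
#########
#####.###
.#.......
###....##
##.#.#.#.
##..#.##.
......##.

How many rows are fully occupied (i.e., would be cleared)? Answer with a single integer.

Check each row:
  row 0: 2 empty cells -> not full
  row 1: 0 empty cells -> FULL (clear)
  row 2: 0 empty cells -> FULL (clear)
  row 3: 1 empty cell -> not full
  row 4: 8 empty cells -> not full
  row 5: 4 empty cells -> not full
  row 6: 4 empty cells -> not full
  row 7: 4 empty cells -> not full
  row 8: 7 empty cells -> not full
Total rows cleared: 2

Answer: 2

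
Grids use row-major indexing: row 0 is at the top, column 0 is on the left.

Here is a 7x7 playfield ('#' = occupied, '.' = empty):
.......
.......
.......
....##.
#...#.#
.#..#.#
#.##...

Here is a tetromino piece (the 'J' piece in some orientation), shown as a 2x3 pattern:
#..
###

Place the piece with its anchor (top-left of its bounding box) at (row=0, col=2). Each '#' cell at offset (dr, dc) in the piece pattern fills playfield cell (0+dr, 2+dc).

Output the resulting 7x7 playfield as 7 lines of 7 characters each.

Fill (0+0,2+0) = (0,2)
Fill (0+1,2+0) = (1,2)
Fill (0+1,2+1) = (1,3)
Fill (0+1,2+2) = (1,4)

Answer: ..#....
..###..
.......
....##.
#...#.#
.#..#.#
#.##...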